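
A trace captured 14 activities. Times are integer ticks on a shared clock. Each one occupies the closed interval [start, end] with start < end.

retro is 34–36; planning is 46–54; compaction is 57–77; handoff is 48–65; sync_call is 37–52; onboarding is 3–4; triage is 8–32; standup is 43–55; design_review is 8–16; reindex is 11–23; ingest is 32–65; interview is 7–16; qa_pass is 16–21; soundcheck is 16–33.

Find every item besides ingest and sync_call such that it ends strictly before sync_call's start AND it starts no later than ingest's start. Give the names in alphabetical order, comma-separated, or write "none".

Conditions: its end is strictly before sync_call's start (X.end < 37) AND its start is no later than ingest's start (X.start <= 32).
compaction: end 77 < 37? ✗; start 57 <= 32? ✗ → no.
design_review: end 16 < 37? ✓; start 8 <= 32? ✓ → yes.
handoff: end 65 < 37? ✗; start 48 <= 32? ✗ → no.
interview: end 16 < 37? ✓; start 7 <= 32? ✓ → yes.
onboarding: end 4 < 37? ✓; start 3 <= 32? ✓ → yes.
planning: end 54 < 37? ✗; start 46 <= 32? ✗ → no.
qa_pass: end 21 < 37? ✓; start 16 <= 32? ✓ → yes.
reindex: end 23 < 37? ✓; start 11 <= 32? ✓ → yes.
retro: end 36 < 37? ✓; start 34 <= 32? ✗ → no.
soundcheck: end 33 < 37? ✓; start 16 <= 32? ✓ → yes.
standup: end 55 < 37? ✗; start 43 <= 32? ✗ → no.
triage: end 32 < 37? ✓; start 8 <= 32? ✓ → yes.
Result: design_review, interview, onboarding, qa_pass, reindex, soundcheck, triage.

design_review, interview, onboarding, qa_pass, reindex, soundcheck, triage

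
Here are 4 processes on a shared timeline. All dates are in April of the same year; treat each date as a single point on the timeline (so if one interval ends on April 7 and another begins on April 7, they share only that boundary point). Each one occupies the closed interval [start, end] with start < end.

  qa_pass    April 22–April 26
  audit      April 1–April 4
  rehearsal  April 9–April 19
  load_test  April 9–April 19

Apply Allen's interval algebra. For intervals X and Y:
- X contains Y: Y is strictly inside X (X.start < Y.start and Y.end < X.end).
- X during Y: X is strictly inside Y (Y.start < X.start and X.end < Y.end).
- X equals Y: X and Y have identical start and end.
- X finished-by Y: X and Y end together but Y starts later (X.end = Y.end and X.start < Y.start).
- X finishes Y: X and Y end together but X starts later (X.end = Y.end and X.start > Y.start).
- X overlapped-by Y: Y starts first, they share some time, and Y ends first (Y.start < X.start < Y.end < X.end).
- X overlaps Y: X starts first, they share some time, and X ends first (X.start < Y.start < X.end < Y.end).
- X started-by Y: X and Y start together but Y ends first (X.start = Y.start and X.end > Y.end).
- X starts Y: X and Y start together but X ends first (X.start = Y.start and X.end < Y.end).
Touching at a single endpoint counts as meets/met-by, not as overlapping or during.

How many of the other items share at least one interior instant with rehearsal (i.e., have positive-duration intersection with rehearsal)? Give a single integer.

1

Target rehearsal = [April 9, April 19].
audit [April 1, April 4] → before → no.
load_test [April 9, April 19] → equals → counts.
qa_pass [April 22, April 26] → after → no.
Total: 1.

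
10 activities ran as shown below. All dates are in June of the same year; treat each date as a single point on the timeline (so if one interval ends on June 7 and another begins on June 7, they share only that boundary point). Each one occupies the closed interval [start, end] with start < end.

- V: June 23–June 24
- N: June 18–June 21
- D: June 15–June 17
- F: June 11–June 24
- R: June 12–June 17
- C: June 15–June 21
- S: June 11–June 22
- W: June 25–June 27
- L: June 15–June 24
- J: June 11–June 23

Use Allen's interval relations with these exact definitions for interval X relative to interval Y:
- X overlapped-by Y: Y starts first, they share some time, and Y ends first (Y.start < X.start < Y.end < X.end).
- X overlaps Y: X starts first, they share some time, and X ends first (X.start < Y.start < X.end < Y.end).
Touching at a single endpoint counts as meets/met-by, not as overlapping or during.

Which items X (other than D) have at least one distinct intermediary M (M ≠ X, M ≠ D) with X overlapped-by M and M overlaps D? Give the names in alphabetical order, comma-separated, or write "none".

Target D = [June 15, June 17].
Intermediaries M with M overlaps D: none.
Union: none.

none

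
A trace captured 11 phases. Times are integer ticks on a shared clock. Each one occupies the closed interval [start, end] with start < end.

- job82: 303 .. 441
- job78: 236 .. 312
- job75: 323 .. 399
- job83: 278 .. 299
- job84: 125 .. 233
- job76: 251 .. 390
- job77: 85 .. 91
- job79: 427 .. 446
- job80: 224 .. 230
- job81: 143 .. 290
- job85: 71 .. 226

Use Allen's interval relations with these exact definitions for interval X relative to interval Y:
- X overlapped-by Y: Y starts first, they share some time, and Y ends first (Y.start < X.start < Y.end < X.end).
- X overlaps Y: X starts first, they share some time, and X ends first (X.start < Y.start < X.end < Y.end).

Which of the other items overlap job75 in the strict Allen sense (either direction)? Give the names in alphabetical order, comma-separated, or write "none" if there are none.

Target job75 = [323, 399].
job76 [251, 390] → overlaps → yes.
job77 [85, 91] → before → no.
job78 [236, 312] → before → no.
job79 [427, 446] → after → no.
job80 [224, 230] → before → no.
job81 [143, 290] → before → no.
job82 [303, 441] → contains → no.
job83 [278, 299] → before → no.
job84 [125, 233] → before → no.
job85 [71, 226] → before → no.
Result: job76.

job76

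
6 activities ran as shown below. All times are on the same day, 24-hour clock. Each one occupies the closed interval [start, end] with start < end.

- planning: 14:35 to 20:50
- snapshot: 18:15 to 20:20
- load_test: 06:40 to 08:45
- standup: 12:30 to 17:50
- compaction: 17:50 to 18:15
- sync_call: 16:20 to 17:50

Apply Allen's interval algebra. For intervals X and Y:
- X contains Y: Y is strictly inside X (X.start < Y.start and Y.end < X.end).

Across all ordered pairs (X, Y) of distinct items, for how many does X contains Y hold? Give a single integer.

3

Checking all 30 ordered pairs for relation 'contains'; matching pairs in alphabetical order:
(planning, compaction): planning contains compaction ✓
(planning, snapshot): planning contains snapshot ✓
(planning, sync_call): planning contains sync_call ✓
Count: 3.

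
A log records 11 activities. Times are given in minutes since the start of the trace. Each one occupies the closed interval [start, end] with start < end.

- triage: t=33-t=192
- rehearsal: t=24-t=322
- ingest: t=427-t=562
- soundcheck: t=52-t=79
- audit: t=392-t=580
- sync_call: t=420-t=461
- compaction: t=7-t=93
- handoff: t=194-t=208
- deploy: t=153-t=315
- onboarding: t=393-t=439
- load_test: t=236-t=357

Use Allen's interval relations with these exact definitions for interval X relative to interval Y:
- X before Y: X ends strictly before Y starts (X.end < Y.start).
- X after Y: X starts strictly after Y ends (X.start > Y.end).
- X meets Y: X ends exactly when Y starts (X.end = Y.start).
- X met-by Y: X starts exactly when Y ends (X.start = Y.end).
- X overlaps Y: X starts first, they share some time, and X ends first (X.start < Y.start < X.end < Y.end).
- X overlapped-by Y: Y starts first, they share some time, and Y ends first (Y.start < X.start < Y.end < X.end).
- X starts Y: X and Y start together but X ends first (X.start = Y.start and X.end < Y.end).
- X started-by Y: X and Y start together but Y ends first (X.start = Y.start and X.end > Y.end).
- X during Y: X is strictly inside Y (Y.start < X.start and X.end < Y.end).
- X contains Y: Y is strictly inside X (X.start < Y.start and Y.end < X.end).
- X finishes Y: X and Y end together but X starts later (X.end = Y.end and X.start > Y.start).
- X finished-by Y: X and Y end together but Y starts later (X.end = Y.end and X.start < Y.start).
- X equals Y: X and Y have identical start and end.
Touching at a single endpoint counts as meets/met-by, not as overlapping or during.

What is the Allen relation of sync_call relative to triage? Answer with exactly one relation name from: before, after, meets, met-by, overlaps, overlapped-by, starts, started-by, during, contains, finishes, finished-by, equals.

sync_call = [t=420, t=461]; triage = [t=33, t=192].
Compare endpoints: sync_call.start > triage.start, sync_call.start > triage.end, sync_call.end > triage.start, sync_call.end > triage.end.
That pattern is 'after'.

after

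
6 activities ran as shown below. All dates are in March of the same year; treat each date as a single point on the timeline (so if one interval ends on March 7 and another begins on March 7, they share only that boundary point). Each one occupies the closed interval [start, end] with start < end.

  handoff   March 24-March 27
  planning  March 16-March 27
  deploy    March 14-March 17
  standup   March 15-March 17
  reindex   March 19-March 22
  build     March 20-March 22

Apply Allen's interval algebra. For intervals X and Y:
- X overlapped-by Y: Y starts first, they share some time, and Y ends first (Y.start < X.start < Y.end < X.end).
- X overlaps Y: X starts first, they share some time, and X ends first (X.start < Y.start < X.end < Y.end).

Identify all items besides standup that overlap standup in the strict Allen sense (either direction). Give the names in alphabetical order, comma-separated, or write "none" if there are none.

planning

Target standup = [March 15, March 17].
build [March 20, March 22] → after → no.
deploy [March 14, March 17] → finished-by → no.
handoff [March 24, March 27] → after → no.
planning [March 16, March 27] → overlapped-by → yes.
reindex [March 19, March 22] → after → no.
Result: planning.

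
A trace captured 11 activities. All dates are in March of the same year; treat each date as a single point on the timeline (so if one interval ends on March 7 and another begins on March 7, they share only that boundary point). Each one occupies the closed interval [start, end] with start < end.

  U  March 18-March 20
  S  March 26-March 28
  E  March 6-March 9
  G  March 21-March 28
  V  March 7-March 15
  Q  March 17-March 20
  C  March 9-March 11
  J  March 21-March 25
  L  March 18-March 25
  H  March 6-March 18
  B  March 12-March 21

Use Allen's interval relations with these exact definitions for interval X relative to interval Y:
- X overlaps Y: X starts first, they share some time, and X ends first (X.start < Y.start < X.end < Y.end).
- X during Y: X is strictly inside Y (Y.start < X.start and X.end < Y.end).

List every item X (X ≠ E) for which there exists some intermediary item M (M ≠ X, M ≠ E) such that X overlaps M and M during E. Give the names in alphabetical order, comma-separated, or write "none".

none

Target E = [March 6, March 9].
Intermediaries M with M during E: none.
Union: none.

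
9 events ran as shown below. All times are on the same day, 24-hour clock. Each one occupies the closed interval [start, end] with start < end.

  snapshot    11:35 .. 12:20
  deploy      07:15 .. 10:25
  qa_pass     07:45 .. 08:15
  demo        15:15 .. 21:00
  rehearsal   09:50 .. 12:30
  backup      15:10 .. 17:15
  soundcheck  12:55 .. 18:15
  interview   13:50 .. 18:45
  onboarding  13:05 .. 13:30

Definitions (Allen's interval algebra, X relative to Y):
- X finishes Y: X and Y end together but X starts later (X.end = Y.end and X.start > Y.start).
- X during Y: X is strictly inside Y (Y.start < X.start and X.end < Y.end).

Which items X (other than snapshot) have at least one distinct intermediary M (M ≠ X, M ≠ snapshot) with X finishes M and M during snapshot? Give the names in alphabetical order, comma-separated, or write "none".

none

Target snapshot = [11:35, 12:20].
Intermediaries M with M during snapshot: none.
Union: none.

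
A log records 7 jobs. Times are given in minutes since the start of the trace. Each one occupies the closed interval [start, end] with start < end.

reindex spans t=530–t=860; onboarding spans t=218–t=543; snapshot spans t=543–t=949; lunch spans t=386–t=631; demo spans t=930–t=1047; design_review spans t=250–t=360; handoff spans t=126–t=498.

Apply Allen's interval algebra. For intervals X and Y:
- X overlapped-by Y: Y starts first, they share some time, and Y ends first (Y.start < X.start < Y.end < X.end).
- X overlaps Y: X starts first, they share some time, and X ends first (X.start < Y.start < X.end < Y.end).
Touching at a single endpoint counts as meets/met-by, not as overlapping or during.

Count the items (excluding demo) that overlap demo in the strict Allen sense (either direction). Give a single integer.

Target demo = [t=930, t=1047].
design_review [t=250, t=360] → before → no.
handoff [t=126, t=498] → before → no.
lunch [t=386, t=631] → before → no.
onboarding [t=218, t=543] → before → no.
reindex [t=530, t=860] → before → no.
snapshot [t=543, t=949] → overlaps → counts.
Total: 1.

1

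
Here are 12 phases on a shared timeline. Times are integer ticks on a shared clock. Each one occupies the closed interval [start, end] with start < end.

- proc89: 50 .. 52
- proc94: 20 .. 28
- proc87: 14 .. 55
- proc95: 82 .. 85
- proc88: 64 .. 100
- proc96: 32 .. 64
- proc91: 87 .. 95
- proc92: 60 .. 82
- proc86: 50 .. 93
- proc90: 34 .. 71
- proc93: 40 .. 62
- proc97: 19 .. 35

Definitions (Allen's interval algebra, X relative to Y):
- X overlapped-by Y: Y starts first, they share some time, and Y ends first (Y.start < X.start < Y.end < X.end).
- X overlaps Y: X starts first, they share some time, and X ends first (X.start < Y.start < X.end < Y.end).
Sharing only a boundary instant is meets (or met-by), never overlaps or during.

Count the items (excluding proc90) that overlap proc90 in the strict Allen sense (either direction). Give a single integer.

6

Target proc90 = [34, 71].
proc86 [50, 93] → overlapped-by → counts.
proc87 [14, 55] → overlaps → counts.
proc88 [64, 100] → overlapped-by → counts.
proc89 [50, 52] → during → no.
proc91 [87, 95] → after → no.
proc92 [60, 82] → overlapped-by → counts.
proc93 [40, 62] → during → no.
proc94 [20, 28] → before → no.
proc95 [82, 85] → after → no.
proc96 [32, 64] → overlaps → counts.
proc97 [19, 35] → overlaps → counts.
Total: 6.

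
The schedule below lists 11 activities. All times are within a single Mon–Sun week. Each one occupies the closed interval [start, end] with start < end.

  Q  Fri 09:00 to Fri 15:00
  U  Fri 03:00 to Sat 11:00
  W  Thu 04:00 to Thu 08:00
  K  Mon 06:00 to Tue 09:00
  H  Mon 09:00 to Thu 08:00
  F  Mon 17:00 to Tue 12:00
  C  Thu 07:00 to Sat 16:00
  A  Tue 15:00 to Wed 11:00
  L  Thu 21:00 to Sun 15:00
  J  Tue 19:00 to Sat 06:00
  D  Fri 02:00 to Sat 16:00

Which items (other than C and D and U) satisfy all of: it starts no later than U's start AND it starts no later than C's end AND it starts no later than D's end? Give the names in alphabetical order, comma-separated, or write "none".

A, F, H, J, K, L, W

Conditions: its start is no later than U's start (X.start <= Fri 03:00) AND its start is no later than C's end (X.start <= Sat 16:00) AND its start is no later than D's end (X.start <= Sat 16:00).
A: start Tue 15:00 <= Fri 03:00? ✓; start Tue 15:00 <= Sat 16:00? ✓; start Tue 15:00 <= Sat 16:00? ✓ → yes.
F: start Mon 17:00 <= Fri 03:00? ✓; start Mon 17:00 <= Sat 16:00? ✓; start Mon 17:00 <= Sat 16:00? ✓ → yes.
H: start Mon 09:00 <= Fri 03:00? ✓; start Mon 09:00 <= Sat 16:00? ✓; start Mon 09:00 <= Sat 16:00? ✓ → yes.
J: start Tue 19:00 <= Fri 03:00? ✓; start Tue 19:00 <= Sat 16:00? ✓; start Tue 19:00 <= Sat 16:00? ✓ → yes.
K: start Mon 06:00 <= Fri 03:00? ✓; start Mon 06:00 <= Sat 16:00? ✓; start Mon 06:00 <= Sat 16:00? ✓ → yes.
L: start Thu 21:00 <= Fri 03:00? ✓; start Thu 21:00 <= Sat 16:00? ✓; start Thu 21:00 <= Sat 16:00? ✓ → yes.
Q: start Fri 09:00 <= Fri 03:00? ✗; start Fri 09:00 <= Sat 16:00? ✓; start Fri 09:00 <= Sat 16:00? ✓ → no.
W: start Thu 04:00 <= Fri 03:00? ✓; start Thu 04:00 <= Sat 16:00? ✓; start Thu 04:00 <= Sat 16:00? ✓ → yes.
Result: A, F, H, J, K, L, W.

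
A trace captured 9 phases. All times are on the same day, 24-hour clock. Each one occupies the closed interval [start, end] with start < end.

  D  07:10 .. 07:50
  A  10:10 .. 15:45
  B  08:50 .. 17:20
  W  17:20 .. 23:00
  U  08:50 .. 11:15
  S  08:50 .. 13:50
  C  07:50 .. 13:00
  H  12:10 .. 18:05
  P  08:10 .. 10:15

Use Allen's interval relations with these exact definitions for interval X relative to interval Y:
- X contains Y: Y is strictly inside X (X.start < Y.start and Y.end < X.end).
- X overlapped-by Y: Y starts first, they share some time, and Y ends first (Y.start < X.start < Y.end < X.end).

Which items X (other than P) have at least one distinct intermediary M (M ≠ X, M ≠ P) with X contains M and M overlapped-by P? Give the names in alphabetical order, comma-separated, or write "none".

B, C

Target P = [08:10, 10:15].
Intermediaries M with M overlapped-by P: A, B, S, U.
Via A — items with X contains A: B.
Via B — items with X contains B: none.
Via S — items with X contains S: none.
Via U — items with X contains U: C.
Union: B, C.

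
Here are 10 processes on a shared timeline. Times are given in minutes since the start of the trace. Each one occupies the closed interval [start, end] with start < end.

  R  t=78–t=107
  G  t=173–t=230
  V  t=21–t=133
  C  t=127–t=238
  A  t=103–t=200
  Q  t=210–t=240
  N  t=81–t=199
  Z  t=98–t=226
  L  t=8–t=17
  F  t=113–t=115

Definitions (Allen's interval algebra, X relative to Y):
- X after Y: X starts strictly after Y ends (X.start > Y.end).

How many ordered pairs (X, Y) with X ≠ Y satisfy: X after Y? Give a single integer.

20

Checking all 90 ordered pairs for relation 'after'; matching pairs in alphabetical order:
(A, L): A after L ✓
(C, F): C after F ✓
(C, L): C after L ✓
(C, R): C after R ✓
(F, L): F after L ✓
(F, R): F after R ✓
(G, F): G after F ✓
(G, L): G after L ✓
(G, R): G after R ✓
(G, V): G after V ✓
(N, L): N after L ✓
(Q, A): Q after A ✓
(Q, F): Q after F ✓
(Q, L): Q after L ✓
(Q, N): Q after N ✓
(Q, R): Q after R ✓
(Q, V): Q after V ✓
(R, L): R after L ✓
(V, L): V after L ✓
(Z, L): Z after L ✓
Count: 20.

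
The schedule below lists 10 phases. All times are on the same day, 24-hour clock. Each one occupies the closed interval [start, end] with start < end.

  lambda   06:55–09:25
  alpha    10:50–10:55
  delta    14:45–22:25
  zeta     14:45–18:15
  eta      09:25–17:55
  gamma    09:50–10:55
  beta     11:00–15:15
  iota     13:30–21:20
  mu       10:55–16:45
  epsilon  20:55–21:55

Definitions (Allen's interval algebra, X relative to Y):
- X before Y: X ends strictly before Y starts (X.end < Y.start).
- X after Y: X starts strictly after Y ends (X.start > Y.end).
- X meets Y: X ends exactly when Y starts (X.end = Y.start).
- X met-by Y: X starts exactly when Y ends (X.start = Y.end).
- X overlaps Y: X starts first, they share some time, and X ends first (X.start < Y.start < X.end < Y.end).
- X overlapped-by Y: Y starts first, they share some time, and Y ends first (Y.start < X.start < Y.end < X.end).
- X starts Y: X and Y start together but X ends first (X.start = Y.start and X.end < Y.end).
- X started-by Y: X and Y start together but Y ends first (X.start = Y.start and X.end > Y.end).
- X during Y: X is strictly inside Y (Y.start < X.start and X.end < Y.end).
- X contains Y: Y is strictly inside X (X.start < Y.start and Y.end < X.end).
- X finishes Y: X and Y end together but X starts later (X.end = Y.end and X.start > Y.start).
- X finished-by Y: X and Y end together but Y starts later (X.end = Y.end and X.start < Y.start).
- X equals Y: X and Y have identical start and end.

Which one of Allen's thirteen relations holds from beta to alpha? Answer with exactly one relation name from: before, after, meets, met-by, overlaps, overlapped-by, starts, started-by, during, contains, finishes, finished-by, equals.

beta = [11:00, 15:15]; alpha = [10:50, 10:55].
Compare endpoints: beta.start > alpha.start, beta.start > alpha.end, beta.end > alpha.start, beta.end > alpha.end.
That pattern is 'after'.

after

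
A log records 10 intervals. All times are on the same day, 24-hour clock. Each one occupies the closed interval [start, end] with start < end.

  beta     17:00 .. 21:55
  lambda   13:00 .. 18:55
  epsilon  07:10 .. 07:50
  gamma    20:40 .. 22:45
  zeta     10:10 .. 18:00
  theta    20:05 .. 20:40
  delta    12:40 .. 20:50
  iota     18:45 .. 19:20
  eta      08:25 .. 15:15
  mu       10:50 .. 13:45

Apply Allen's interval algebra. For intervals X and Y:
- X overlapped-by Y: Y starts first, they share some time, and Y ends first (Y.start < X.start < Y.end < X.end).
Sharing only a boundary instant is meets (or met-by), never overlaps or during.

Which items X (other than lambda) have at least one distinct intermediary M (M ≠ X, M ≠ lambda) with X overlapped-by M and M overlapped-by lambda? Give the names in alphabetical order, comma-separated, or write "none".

gamma

Target lambda = [13:00, 18:55].
Intermediaries M with M overlapped-by lambda: beta, iota.
Via beta — items with X overlapped-by beta: gamma.
Via iota — items with X overlapped-by iota: none.
Union: gamma.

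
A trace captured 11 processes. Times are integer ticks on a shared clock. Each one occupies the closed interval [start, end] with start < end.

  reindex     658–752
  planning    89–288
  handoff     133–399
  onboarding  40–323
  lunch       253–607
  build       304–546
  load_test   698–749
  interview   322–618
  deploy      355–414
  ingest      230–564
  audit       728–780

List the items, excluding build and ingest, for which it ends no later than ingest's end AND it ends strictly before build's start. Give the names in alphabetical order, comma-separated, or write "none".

planning

Conditions: its end is no later than ingest's end (X.end <= 564) AND its end is strictly before build's start (X.end < 304).
audit: end 780 <= 564? ✗; end 780 < 304? ✗ → no.
deploy: end 414 <= 564? ✓; end 414 < 304? ✗ → no.
handoff: end 399 <= 564? ✓; end 399 < 304? ✗ → no.
interview: end 618 <= 564? ✗; end 618 < 304? ✗ → no.
load_test: end 749 <= 564? ✗; end 749 < 304? ✗ → no.
lunch: end 607 <= 564? ✗; end 607 < 304? ✗ → no.
onboarding: end 323 <= 564? ✓; end 323 < 304? ✗ → no.
planning: end 288 <= 564? ✓; end 288 < 304? ✓ → yes.
reindex: end 752 <= 564? ✗; end 752 < 304? ✗ → no.
Result: planning.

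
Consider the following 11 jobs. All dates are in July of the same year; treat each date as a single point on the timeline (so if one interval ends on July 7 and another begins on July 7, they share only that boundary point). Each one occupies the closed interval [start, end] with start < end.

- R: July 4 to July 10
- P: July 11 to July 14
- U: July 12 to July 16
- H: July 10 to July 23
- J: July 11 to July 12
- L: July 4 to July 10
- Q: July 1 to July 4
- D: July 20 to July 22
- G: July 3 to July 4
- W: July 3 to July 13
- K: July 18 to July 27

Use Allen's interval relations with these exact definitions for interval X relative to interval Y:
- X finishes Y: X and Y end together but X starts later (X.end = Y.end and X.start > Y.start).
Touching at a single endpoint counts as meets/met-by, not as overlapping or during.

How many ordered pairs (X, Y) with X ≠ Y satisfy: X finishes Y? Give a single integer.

1

Checking all 110 ordered pairs for relation 'finishes'; matching pairs in alphabetical order:
(G, Q): G finishes Q ✓
Count: 1.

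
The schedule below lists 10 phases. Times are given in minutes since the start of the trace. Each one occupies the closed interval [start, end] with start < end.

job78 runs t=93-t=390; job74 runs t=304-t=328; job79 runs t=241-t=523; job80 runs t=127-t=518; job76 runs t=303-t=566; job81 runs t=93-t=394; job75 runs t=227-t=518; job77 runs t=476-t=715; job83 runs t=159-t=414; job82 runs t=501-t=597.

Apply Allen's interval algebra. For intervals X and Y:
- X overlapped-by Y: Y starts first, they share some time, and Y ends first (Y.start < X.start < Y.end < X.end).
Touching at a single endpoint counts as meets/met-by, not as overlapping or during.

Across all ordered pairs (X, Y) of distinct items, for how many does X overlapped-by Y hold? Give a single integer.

26

Checking all 90 ordered pairs for relation 'overlapped-by'; matching pairs in alphabetical order:
(job75, job78): job75 overlapped-by job78 ✓
(job75, job81): job75 overlapped-by job81 ✓
(job75, job83): job75 overlapped-by job83 ✓
(job76, job75): job76 overlapped-by job75 ✓
(job76, job78): job76 overlapped-by job78 ✓
(job76, job79): job76 overlapped-by job79 ✓
(job76, job80): job76 overlapped-by job80 ✓
(job76, job81): job76 overlapped-by job81 ✓
(job76, job83): job76 overlapped-by job83 ✓
(job77, job75): job77 overlapped-by job75 ✓
(job77, job76): job77 overlapped-by job76 ✓
(job77, job79): job77 overlapped-by job79 ✓
(job77, job80): job77 overlapped-by job80 ✓
(job79, job75): job79 overlapped-by job75 ✓
(job79, job78): job79 overlapped-by job78 ✓
(job79, job80): job79 overlapped-by job80 ✓
(job79, job81): job79 overlapped-by job81 ✓
(job79, job83): job79 overlapped-by job83 ✓
(job80, job78): job80 overlapped-by job78 ✓
(job80, job81): job80 overlapped-by job81 ✓
(job82, job75): job82 overlapped-by job75 ✓
(job82, job76): job82 overlapped-by job76 ✓
(job82, job79): job82 overlapped-by job79 ✓
(job82, job80): job82 overlapped-by job80 ✓
... plus 2 further pairs not listed.
Count: 26.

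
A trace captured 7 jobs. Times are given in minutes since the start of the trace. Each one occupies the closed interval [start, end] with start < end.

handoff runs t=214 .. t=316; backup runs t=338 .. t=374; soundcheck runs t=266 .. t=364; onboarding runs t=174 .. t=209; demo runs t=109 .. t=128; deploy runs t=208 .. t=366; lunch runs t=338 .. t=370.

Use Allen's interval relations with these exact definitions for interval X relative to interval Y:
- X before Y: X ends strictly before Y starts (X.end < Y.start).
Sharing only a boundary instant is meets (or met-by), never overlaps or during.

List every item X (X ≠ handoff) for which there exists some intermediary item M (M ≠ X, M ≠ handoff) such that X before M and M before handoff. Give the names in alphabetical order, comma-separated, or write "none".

Target handoff = [t=214, t=316].
Intermediaries M with M before handoff: demo, onboarding.
Via demo — items with X before demo: none.
Via onboarding — items with X before onboarding: demo.
Union: demo.

demo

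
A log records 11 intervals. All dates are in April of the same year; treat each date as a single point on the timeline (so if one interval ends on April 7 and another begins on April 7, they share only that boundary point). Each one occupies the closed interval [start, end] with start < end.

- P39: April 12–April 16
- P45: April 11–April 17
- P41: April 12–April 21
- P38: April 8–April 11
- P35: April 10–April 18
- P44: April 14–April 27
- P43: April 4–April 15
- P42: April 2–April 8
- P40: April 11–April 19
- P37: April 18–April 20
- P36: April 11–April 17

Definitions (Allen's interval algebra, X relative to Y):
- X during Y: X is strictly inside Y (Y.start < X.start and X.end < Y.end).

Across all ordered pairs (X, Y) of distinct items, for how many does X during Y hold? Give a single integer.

Checking all 110 ordered pairs for relation 'during'; matching pairs in alphabetical order:
(P36, P35): P36 during P35 ✓
(P37, P41): P37 during P41 ✓
(P37, P44): P37 during P44 ✓
(P38, P43): P38 during P43 ✓
(P39, P35): P39 during P35 ✓
(P39, P36): P39 during P36 ✓
(P39, P40): P39 during P40 ✓
(P39, P45): P39 during P45 ✓
(P45, P35): P45 during P35 ✓
Count: 9.

9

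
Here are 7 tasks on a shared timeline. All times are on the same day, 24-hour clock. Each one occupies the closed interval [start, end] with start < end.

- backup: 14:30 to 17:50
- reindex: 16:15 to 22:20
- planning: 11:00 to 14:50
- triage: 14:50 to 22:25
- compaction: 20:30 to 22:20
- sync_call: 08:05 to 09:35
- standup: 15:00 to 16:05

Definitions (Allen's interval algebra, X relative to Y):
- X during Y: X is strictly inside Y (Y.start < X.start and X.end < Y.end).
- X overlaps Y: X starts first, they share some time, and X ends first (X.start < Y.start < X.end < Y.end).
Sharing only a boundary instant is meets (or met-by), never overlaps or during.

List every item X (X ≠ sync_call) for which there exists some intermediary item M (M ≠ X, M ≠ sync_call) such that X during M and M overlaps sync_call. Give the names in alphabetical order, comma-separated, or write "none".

none

Target sync_call = [08:05, 09:35].
Intermediaries M with M overlaps sync_call: none.
Union: none.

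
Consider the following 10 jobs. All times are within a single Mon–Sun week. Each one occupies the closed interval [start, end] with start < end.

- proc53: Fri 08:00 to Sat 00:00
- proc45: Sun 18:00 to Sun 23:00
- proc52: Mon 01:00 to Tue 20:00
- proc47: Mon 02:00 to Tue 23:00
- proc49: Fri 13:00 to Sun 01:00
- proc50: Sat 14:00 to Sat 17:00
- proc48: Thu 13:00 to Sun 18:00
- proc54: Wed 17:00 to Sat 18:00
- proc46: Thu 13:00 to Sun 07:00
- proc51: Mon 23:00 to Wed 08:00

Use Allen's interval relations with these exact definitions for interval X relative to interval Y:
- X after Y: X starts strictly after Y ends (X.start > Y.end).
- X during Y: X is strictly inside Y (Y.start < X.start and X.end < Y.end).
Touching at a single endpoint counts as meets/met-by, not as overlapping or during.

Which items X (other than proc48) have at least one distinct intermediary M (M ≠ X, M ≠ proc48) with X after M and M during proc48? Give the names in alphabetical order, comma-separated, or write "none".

proc45, proc50

Target proc48 = [Thu 13:00, Sun 18:00].
Intermediaries M with M during proc48: proc49, proc50, proc53.
Via proc49 — items with X after proc49: proc45.
Via proc50 — items with X after proc50: proc45.
Via proc53 — items with X after proc53: proc45, proc50.
Union: proc45, proc50.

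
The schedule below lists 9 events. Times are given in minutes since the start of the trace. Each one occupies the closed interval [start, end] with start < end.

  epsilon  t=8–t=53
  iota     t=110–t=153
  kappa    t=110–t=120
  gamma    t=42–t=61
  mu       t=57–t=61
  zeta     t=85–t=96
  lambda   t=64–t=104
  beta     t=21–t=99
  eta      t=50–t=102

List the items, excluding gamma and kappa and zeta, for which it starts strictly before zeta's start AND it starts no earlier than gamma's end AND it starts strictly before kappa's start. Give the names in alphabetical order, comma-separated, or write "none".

Conditions: its start is strictly before zeta's start (X.start < t=85) AND its start is no earlier than gamma's end (X.start >= t=61) AND its start is strictly before kappa's start (X.start < t=110).
beta: start t=21 < t=85? ✓; start t=21 >= t=61? ✗; start t=21 < t=110? ✓ → no.
epsilon: start t=8 < t=85? ✓; start t=8 >= t=61? ✗; start t=8 < t=110? ✓ → no.
eta: start t=50 < t=85? ✓; start t=50 >= t=61? ✗; start t=50 < t=110? ✓ → no.
iota: start t=110 < t=85? ✗; start t=110 >= t=61? ✓; start t=110 < t=110? ✗ → no.
lambda: start t=64 < t=85? ✓; start t=64 >= t=61? ✓; start t=64 < t=110? ✓ → yes.
mu: start t=57 < t=85? ✓; start t=57 >= t=61? ✗; start t=57 < t=110? ✓ → no.
Result: lambda.

lambda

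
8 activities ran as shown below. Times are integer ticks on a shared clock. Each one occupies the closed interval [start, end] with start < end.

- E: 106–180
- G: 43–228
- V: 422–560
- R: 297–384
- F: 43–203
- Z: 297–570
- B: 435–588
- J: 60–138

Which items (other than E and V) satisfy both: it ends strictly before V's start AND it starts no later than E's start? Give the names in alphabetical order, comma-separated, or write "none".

Conditions: its end is strictly before V's start (X.end < 422) AND its start is no later than E's start (X.start <= 106).
B: end 588 < 422? ✗; start 435 <= 106? ✗ → no.
F: end 203 < 422? ✓; start 43 <= 106? ✓ → yes.
G: end 228 < 422? ✓; start 43 <= 106? ✓ → yes.
J: end 138 < 422? ✓; start 60 <= 106? ✓ → yes.
R: end 384 < 422? ✓; start 297 <= 106? ✗ → no.
Z: end 570 < 422? ✗; start 297 <= 106? ✗ → no.
Result: F, G, J.

F, G, J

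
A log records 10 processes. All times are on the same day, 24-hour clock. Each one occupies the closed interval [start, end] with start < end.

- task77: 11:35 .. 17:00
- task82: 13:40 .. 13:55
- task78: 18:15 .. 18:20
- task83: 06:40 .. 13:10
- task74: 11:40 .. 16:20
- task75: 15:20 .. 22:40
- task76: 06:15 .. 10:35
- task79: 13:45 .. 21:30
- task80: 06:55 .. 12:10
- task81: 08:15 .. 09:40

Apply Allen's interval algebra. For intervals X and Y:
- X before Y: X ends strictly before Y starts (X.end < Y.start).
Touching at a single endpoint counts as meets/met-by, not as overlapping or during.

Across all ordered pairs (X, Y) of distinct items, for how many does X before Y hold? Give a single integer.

Checking all 90 ordered pairs for relation 'before'; matching pairs in alphabetical order:
(task74, task78): task74 before task78 ✓
(task76, task74): task76 before task74 ✓
(task76, task75): task76 before task75 ✓
(task76, task77): task76 before task77 ✓
(task76, task78): task76 before task78 ✓
(task76, task79): task76 before task79 ✓
(task76, task82): task76 before task82 ✓
(task77, task78): task77 before task78 ✓
(task80, task75): task80 before task75 ✓
(task80, task78): task80 before task78 ✓
(task80, task79): task80 before task79 ✓
(task80, task82): task80 before task82 ✓
(task81, task74): task81 before task74 ✓
(task81, task75): task81 before task75 ✓
(task81, task77): task81 before task77 ✓
(task81, task78): task81 before task78 ✓
(task81, task79): task81 before task79 ✓
(task81, task82): task81 before task82 ✓
(task82, task75): task82 before task75 ✓
(task82, task78): task82 before task78 ✓
(task83, task75): task83 before task75 ✓
(task83, task78): task83 before task78 ✓
(task83, task79): task83 before task79 ✓
(task83, task82): task83 before task82 ✓
Count: 24.

24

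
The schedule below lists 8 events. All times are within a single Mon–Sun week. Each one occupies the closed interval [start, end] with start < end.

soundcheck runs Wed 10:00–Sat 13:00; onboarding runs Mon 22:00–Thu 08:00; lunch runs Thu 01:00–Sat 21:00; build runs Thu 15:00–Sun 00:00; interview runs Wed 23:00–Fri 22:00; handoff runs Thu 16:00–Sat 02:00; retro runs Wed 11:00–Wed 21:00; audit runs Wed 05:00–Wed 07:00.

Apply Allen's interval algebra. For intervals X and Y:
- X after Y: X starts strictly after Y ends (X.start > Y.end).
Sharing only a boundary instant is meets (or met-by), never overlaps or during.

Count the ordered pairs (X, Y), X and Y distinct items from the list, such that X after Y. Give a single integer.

12

Checking all 56 ordered pairs for relation 'after'; matching pairs in alphabetical order:
(build, audit): build after audit ✓
(build, onboarding): build after onboarding ✓
(build, retro): build after retro ✓
(handoff, audit): handoff after audit ✓
(handoff, onboarding): handoff after onboarding ✓
(handoff, retro): handoff after retro ✓
(interview, audit): interview after audit ✓
(interview, retro): interview after retro ✓
(lunch, audit): lunch after audit ✓
(lunch, retro): lunch after retro ✓
(retro, audit): retro after audit ✓
(soundcheck, audit): soundcheck after audit ✓
Count: 12.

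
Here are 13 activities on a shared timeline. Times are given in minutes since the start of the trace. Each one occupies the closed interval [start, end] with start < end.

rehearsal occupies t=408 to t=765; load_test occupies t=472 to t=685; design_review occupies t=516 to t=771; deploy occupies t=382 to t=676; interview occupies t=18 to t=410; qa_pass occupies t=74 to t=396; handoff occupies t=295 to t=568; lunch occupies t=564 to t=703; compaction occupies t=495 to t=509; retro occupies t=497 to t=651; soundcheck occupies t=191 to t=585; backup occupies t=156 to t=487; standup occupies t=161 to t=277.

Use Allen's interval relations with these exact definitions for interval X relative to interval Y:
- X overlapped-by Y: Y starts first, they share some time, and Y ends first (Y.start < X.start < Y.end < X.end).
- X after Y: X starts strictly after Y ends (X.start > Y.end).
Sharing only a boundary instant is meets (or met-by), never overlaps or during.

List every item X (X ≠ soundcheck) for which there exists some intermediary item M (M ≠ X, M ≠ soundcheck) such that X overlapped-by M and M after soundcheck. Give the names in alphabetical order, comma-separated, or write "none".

none

Target soundcheck = [t=191, t=585].
Intermediaries M with M after soundcheck: none.
Union: none.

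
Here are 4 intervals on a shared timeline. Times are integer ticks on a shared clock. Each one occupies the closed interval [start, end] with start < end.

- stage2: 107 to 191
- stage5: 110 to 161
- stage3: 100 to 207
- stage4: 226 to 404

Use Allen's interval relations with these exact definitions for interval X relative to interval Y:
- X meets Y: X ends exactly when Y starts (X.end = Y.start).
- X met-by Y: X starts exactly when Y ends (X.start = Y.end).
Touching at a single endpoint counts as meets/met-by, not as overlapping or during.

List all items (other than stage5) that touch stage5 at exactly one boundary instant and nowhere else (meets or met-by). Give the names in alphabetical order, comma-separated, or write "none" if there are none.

none

Target stage5 = [110, 161].
stage2 [107, 191] → contains → no.
stage3 [100, 207] → contains → no.
stage4 [226, 404] → after → no.
Result: none.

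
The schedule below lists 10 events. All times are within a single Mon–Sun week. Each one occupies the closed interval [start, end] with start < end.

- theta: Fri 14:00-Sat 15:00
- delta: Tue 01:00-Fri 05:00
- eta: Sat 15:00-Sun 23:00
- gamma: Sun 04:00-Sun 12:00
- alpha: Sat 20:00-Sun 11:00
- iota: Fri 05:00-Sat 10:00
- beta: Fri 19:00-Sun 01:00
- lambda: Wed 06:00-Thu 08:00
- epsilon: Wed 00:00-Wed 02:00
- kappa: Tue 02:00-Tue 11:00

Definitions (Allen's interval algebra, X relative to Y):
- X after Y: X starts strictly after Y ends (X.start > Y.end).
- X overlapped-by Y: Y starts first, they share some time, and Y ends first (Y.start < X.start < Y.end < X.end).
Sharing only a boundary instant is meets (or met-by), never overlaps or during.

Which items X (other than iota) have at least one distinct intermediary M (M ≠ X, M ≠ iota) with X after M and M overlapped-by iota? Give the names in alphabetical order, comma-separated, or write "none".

alpha, gamma

Target iota = [Fri 05:00, Sat 10:00].
Intermediaries M with M overlapped-by iota: beta, theta.
Via beta — items with X after beta: gamma.
Via theta — items with X after theta: alpha, gamma.
Union: alpha, gamma.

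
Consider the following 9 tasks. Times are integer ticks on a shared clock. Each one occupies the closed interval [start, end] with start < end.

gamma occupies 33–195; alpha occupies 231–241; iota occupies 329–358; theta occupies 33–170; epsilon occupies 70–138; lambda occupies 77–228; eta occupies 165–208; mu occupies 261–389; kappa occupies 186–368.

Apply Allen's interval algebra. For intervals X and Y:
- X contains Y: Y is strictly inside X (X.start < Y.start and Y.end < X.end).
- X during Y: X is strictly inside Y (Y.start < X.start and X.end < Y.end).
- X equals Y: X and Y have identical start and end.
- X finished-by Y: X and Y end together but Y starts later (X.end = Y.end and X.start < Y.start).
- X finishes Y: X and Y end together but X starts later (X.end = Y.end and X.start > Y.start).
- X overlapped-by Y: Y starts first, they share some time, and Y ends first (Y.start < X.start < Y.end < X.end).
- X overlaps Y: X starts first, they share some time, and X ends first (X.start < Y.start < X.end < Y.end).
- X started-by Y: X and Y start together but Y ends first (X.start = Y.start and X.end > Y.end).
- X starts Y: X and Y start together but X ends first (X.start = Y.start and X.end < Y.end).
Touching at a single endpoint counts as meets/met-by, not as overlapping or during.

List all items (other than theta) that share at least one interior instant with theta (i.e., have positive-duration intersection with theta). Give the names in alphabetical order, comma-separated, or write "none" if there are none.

Target theta = [33, 170].
alpha [231, 241] → after → no.
epsilon [70, 138] → during → yes.
eta [165, 208] → overlapped-by → yes.
gamma [33, 195] → started-by → yes.
iota [329, 358] → after → no.
kappa [186, 368] → after → no.
lambda [77, 228] → overlapped-by → yes.
mu [261, 389] → after → no.
Result: epsilon, eta, gamma, lambda.

epsilon, eta, gamma, lambda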